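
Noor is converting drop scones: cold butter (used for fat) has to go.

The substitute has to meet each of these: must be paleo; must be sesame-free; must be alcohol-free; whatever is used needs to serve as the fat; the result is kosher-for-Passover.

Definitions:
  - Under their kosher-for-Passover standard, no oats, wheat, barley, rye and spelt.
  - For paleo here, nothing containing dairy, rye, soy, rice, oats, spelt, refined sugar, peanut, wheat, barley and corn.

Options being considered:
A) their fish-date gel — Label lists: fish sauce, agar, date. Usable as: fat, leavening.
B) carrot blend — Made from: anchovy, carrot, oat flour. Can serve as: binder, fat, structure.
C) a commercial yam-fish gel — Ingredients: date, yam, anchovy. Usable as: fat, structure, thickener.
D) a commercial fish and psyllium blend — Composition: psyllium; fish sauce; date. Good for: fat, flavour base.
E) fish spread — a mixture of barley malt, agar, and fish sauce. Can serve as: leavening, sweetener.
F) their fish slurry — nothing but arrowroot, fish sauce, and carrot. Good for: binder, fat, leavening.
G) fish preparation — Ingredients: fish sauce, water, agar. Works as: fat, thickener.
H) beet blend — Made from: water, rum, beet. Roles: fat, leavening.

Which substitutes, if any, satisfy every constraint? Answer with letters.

A, C, D, F, G

A: no alcohol, no sesame — valid
B: has oat flour, so not kosher-for-Passover; has oat flour, so not paleo — out
C: nothing on the exclusion list — keep
D: every rule checks out — keep
E: not usable as a fat; has barley malt, so not kosher-for-Passover (and 1 more) — out
F: works as a fat, no sesame, kosher-for-Passover — valid
G: all constraints satisfied — OK
H: has rum, so not alcohol-free — no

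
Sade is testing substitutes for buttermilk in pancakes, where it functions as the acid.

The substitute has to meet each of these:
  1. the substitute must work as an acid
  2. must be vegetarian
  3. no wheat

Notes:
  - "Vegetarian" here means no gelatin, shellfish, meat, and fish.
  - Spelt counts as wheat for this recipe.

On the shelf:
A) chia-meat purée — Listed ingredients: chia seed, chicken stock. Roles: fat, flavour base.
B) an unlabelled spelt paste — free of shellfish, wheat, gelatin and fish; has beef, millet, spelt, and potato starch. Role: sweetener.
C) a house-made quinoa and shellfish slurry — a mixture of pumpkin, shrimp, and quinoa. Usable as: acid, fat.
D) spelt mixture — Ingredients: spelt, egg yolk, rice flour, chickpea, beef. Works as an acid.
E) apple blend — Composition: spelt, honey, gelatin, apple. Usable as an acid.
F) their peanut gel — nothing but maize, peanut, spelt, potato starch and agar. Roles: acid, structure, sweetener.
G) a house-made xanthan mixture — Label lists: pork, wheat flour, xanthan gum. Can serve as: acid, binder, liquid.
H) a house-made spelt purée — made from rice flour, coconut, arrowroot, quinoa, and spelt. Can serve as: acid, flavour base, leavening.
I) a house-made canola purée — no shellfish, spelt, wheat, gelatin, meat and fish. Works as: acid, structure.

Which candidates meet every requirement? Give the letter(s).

I

A: not usable as an acid; has chicken stock, so not vegetarian — reject
B: not usable as an acid; has beef, so not vegetarian (and 1 more) — no
C: has shrimp, so not vegetarian — reject
D: has beef, so not vegetarian; has spelt, so not wheat-free — no
E: has gelatin, so not vegetarian; has spelt, so not wheat-free — reject
F: has spelt, so not wheat-free — no
G: has pork, so not vegetarian; has wheat flour, so not wheat-free — no
H: has spelt, so not wheat-free — out
I: wheat-free, vegetarian — OK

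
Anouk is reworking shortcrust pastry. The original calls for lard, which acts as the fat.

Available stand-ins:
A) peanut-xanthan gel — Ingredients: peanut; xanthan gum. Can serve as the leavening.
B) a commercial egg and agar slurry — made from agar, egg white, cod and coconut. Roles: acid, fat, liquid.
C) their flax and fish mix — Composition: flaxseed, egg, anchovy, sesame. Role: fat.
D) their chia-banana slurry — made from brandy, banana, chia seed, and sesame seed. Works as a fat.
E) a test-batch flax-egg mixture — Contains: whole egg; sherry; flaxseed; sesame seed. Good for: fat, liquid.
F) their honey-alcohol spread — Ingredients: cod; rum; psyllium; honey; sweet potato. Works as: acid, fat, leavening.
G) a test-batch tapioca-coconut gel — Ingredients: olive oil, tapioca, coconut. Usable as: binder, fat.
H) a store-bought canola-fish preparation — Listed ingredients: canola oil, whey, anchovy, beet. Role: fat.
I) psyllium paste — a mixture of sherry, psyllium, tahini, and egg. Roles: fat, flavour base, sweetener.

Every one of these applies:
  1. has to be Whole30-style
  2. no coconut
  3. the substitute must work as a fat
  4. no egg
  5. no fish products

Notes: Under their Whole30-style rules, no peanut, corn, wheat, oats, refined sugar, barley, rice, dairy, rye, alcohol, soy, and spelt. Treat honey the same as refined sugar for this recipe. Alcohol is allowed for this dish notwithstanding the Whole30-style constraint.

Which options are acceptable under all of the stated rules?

A: not usable as a fat; has peanut, so not Whole30-style — no
B: has coconut, so not coconut-free; has cod, so not fish-free (and 1 more) — out
C: has anchovy, so not fish-free; has egg, so not egg-free — no
D: alcohol is permitted under the Whole30-style carve-out; nothing else excluded — OK
E: has whole egg, so not egg-free — reject
F: has honey, so not Whole30-style; has cod, so not fish-free — no
G: has coconut, so not coconut-free — reject
H: has whey, so not Whole30-style; has anchovy, so not fish-free — no
I: has egg, so not egg-free — out

D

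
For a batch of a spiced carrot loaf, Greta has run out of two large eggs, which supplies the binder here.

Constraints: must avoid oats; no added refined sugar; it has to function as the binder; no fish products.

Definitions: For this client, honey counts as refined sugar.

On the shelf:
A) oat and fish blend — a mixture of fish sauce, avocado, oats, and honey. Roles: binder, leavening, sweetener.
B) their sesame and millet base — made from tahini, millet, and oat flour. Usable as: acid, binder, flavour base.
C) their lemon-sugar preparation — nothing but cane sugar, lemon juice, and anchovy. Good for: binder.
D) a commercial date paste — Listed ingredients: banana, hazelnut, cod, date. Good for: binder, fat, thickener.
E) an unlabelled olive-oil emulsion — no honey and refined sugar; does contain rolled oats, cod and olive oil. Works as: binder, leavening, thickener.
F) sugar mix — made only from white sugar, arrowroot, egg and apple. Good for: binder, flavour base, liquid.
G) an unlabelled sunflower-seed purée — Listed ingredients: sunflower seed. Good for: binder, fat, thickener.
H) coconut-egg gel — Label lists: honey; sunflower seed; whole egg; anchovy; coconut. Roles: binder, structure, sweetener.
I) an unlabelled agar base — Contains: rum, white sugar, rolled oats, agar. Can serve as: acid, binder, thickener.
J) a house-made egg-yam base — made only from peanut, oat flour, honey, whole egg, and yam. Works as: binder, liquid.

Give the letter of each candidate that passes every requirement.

G

A: has fish sauce, so not fish-free; has oats, so not oat-free (and 1 more) — reject
B: has oat flour, so not oat-free — no
C: has anchovy, so not fish-free; has cane sugar, so not no-added-sugar — reject
D: has cod, so not fish-free — out
E: has cod, so not fish-free; has rolled oats, so not oat-free — reject
F: has white sugar, so not no-added-sugar — no
G: every rule checks out — keep
H: has anchovy, so not fish-free; has honey, so not no-added-sugar — no
I: has rolled oats, so not oat-free; has white sugar, so not no-added-sugar — out
J: has oat flour, so not oat-free; has honey, so not no-added-sugar — reject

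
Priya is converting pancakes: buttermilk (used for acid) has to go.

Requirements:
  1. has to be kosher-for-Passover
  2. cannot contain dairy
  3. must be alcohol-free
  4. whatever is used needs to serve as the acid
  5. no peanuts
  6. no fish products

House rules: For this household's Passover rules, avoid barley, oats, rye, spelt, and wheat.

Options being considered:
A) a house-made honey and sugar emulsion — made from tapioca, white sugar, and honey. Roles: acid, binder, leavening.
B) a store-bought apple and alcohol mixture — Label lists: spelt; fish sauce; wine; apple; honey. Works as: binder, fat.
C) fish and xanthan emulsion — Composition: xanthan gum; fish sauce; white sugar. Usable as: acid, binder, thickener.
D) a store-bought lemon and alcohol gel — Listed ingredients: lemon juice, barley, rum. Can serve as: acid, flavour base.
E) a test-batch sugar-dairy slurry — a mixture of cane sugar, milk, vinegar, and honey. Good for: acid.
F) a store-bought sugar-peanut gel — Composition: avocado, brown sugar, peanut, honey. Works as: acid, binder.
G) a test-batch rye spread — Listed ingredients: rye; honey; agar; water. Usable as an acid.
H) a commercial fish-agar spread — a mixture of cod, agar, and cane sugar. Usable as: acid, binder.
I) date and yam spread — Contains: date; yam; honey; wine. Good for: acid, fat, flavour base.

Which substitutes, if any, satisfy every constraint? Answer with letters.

A

A: only honey, white sugar, and tapioca; none excluded — OK
B: not usable as an acid; has spelt, so not kosher-for-Passover (and 2 more) — no
C: has fish sauce, so not fish-free — out
D: has barley, so not kosher-for-Passover; has rum, so not alcohol-free — no
E: has milk, so not dairy-free — no
F: has peanut, so not peanut-free — no
G: has rye, so not kosher-for-Passover — out
H: has cod, so not fish-free — reject
I: has wine, so not alcohol-free — no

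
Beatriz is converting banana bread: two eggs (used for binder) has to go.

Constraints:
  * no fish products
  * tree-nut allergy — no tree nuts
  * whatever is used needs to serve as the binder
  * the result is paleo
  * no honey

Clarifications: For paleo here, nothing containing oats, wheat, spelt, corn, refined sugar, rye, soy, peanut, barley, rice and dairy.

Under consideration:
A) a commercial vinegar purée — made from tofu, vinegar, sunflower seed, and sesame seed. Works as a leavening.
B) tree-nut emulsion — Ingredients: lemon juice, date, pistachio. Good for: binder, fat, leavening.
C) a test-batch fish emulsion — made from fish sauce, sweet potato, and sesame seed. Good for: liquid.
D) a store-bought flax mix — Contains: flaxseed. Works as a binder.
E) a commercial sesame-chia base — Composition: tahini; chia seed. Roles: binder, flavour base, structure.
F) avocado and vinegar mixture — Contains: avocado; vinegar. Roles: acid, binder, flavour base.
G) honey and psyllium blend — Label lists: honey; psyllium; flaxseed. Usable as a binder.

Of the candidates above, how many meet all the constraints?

3

A: not usable as a binder; has tofu, so not paleo — no
B: has pistachio, so not tree-nut-free — out
C: not usable as a binder; has fish sauce, so not fish-free — no
D: nothing on the exclusion list — valid
E: nothing on the exclusion list — valid
F: only vinegar and avocado; none excluded — keep
G: has honey, so not honey-free — no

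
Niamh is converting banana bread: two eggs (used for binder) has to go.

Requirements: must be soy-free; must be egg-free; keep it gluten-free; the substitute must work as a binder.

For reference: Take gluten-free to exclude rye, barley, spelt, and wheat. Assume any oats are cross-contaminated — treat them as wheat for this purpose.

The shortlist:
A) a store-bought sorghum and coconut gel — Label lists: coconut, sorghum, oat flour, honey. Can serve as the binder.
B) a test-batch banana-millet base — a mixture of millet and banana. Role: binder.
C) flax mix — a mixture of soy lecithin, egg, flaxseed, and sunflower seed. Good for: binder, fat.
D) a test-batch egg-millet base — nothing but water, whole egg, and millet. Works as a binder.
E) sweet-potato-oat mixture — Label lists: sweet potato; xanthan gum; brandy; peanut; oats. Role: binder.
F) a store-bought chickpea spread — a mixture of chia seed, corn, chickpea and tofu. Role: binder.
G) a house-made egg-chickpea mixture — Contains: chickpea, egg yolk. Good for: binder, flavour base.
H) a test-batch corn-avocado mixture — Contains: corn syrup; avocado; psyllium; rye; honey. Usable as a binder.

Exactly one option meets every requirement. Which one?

A: has oat flour, so not gluten-free — reject
B: only banana and millet; none excluded — keep
C: has soy lecithin, so not soy-free; has egg, so not egg-free — out
D: has whole egg, so not egg-free — no
E: has oats, so not gluten-free — no
F: has tofu, so not soy-free — reject
G: has egg yolk, so not egg-free — no
H: has rye, so not gluten-free — reject

B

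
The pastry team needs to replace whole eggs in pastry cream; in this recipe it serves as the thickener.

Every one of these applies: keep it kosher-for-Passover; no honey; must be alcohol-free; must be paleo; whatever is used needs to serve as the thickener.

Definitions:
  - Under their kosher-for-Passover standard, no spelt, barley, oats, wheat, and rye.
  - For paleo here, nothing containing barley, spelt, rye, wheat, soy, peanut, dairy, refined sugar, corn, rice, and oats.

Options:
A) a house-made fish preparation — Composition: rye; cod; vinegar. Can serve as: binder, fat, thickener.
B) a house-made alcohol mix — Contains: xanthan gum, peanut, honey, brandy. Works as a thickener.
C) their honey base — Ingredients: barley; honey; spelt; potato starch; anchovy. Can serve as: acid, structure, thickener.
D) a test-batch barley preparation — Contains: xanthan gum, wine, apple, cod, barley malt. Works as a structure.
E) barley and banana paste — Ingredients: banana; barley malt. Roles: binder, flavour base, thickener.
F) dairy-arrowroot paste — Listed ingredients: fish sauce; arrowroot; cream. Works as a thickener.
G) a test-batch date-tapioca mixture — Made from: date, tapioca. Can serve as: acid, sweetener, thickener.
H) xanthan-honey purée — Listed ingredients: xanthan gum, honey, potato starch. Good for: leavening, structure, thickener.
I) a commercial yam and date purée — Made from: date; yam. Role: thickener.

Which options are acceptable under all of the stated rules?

G, I

A: has rye, so not kosher-for-Passover; has rye, so not paleo — out
B: has peanut, so not paleo; has honey, so not honey-free (and 1 more) — no
C: has barley, so not kosher-for-Passover; has barley, so not paleo (and 1 more) — no
D: not usable as a thickener; has barley malt, so not kosher-for-Passover (and 2 more) — reject
E: has barley malt, so not kosher-for-Passover; has barley malt, so not paleo — no
F: has cream, so not paleo — out
G: only date and tapioca; none excluded — OK
H: has honey, so not honey-free — no
I: only yam and date; none excluded — OK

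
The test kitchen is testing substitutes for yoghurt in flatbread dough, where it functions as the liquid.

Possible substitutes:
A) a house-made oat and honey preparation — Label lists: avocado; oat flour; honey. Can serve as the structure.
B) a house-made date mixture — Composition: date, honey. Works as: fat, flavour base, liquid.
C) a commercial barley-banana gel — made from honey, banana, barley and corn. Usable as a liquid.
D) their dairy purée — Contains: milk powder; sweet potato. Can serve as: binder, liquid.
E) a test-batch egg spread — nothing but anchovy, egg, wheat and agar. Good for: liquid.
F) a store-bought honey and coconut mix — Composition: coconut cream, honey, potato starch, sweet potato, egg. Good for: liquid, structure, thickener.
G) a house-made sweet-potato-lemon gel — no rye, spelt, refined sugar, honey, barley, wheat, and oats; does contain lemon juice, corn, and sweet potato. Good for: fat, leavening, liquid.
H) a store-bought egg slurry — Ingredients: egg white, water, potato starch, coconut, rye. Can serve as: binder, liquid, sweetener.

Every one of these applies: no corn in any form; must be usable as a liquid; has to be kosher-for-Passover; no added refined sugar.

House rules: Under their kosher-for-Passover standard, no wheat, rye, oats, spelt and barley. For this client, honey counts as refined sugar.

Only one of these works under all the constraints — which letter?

A: not usable as a liquid; has oat flour, so not kosher-for-Passover (and 1 more) — reject
B: has honey, so not no-added-sugar — reject
C: has barley, so not kosher-for-Passover; has honey, so not no-added-sugar (and 1 more) — out
D: only milk powder and sweet potato; none excluded — OK
E: has wheat, so not kosher-for-Passover — out
F: has honey, so not no-added-sugar — out
G: has corn, so not corn-free — no
H: has rye, so not kosher-for-Passover — reject

D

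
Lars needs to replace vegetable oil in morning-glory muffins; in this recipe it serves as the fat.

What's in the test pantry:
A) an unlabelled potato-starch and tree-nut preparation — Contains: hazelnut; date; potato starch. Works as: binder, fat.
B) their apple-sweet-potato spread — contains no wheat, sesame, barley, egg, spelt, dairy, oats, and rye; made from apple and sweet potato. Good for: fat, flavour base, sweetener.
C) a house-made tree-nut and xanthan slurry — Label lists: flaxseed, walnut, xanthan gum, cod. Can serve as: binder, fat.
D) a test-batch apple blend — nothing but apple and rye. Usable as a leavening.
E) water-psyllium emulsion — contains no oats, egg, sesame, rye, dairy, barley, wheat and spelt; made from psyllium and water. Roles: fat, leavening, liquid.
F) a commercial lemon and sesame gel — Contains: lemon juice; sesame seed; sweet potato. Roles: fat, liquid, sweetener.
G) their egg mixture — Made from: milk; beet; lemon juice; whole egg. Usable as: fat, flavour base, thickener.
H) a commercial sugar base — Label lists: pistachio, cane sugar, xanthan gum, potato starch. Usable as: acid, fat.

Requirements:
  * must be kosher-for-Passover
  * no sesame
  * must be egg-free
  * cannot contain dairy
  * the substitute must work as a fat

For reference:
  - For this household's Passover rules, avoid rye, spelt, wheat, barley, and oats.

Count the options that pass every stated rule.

A: all constraints satisfied — OK
B: no dairy, no egg — OK
C: every rule checks out — OK
D: not usable as a fat; has rye, so not kosher-for-Passover — no
E: every rule checks out — valid
F: has sesame seed, so not sesame-free — out
G: has whole egg, so not egg-free; has milk, so not dairy-free — reject
H: no egg, kosher-for-Passover — valid

5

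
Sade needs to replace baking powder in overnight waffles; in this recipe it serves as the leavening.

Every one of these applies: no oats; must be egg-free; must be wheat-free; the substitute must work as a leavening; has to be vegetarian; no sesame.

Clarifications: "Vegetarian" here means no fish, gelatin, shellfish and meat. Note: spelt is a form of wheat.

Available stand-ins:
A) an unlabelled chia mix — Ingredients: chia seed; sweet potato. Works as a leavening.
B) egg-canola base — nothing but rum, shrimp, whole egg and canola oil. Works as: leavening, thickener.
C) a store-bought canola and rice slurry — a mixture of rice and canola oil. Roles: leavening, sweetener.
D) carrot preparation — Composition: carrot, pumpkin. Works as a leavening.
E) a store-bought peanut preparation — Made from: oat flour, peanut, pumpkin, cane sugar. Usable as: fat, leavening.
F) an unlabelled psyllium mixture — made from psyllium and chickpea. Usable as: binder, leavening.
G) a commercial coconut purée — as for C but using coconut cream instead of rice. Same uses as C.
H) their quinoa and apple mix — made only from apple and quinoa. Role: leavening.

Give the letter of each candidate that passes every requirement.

A, C, D, F, G, H

A: all constraints satisfied — valid
B: has shrimp, so not vegetarian; has whole egg, so not egg-free — reject
C: no egg, wheat-free — valid
D: every rule checks out — valid
E: has oat flour, so not oat-free — reject
F: nothing on the exclusion list — OK
G: nothing on the exclusion list — valid
H: only apple and quinoa; none excluded — keep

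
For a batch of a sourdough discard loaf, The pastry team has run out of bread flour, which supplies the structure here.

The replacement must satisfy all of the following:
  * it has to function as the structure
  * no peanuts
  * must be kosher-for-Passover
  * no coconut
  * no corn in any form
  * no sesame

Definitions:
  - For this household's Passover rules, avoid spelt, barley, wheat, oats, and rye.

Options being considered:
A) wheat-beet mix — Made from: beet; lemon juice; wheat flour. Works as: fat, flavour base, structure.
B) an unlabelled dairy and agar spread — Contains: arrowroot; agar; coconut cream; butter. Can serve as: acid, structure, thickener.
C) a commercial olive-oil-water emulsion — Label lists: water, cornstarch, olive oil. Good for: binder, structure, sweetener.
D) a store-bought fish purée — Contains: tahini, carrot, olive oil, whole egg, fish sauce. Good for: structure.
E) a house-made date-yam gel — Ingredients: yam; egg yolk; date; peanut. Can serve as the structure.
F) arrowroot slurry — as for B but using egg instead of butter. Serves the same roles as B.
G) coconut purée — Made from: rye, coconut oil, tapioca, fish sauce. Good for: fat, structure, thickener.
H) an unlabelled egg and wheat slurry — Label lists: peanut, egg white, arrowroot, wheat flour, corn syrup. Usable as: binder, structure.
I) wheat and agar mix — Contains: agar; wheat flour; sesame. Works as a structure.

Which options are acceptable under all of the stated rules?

A: has wheat flour, so not kosher-for-Passover — reject
B: has coconut cream, so not coconut-free — no
C: has cornstarch, so not corn-free — out
D: has tahini, so not sesame-free — no
E: has peanut, so not peanut-free — no
F: has coconut cream, so not coconut-free — out
G: has rye, so not kosher-for-Passover; has coconut oil, so not coconut-free — no
H: has wheat flour, so not kosher-for-Passover; has corn syrup, so not corn-free (and 1 more) — out
I: has wheat flour, so not kosher-for-Passover; has sesame, so not sesame-free — reject

none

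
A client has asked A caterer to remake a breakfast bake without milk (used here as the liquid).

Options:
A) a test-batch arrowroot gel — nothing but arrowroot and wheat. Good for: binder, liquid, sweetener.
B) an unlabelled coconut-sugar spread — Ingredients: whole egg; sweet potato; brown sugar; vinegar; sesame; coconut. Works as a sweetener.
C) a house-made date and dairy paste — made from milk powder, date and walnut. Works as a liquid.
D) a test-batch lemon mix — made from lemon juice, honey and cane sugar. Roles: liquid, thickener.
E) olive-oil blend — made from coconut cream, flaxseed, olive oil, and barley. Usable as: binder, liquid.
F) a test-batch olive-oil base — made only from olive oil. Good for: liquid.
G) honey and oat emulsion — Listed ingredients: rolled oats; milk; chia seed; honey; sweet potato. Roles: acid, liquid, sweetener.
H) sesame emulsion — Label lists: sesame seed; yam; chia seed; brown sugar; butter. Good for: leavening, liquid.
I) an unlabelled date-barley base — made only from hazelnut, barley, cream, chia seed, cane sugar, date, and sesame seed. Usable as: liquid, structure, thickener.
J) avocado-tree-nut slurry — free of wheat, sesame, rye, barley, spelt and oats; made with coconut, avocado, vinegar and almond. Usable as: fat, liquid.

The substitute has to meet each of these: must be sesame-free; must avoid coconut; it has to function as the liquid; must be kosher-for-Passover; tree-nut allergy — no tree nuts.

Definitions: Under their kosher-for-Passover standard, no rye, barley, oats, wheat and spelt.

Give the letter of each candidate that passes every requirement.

A: has wheat, so not kosher-for-Passover — no
B: not usable as a liquid; has sesame, so not sesame-free (and 1 more) — out
C: has walnut, so not tree-nut-free — reject
D: only honey, cane sugar and lemon juice; none excluded — OK
E: has barley, so not kosher-for-Passover; has coconut cream, so not coconut-free — no
F: all constraints satisfied — keep
G: has rolled oats, so not kosher-for-Passover — no
H: has sesame seed, so not sesame-free — reject
I: has barley, so not kosher-for-Passover; has sesame seed, so not sesame-free (and 1 more) — no
J: has almond, so not tree-nut-free; has coconut, so not coconut-free — no

D, F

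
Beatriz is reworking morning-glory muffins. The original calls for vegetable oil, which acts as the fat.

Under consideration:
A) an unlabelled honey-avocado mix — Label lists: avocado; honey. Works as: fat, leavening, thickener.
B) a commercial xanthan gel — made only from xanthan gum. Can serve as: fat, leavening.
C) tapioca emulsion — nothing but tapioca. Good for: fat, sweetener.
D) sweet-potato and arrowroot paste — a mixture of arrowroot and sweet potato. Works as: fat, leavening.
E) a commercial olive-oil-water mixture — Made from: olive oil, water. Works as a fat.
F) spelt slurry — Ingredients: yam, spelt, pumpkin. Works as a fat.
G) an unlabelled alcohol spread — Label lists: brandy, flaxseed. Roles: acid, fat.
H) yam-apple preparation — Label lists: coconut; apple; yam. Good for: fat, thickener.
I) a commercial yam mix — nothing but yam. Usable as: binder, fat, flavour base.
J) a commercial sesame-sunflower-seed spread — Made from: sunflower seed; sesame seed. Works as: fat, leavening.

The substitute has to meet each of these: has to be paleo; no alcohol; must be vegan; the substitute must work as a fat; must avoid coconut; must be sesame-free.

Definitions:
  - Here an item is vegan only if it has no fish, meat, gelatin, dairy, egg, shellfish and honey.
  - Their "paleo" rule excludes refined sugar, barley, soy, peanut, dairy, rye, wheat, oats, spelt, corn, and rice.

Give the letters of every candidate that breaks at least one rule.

A: has honey, so not vegan — reject
B: only xanthan gum; none excluded — keep
C: works as a fat, no coconut, no sesame — keep
D: every rule checks out — OK
E: every rule checks out — keep
F: has spelt, so not paleo — reject
G: has brandy, so not alcohol-free — out
H: has coconut, so not coconut-free — out
I: only yam; none excluded — valid
J: has sesame seed, so not sesame-free — out

A, F, G, H, J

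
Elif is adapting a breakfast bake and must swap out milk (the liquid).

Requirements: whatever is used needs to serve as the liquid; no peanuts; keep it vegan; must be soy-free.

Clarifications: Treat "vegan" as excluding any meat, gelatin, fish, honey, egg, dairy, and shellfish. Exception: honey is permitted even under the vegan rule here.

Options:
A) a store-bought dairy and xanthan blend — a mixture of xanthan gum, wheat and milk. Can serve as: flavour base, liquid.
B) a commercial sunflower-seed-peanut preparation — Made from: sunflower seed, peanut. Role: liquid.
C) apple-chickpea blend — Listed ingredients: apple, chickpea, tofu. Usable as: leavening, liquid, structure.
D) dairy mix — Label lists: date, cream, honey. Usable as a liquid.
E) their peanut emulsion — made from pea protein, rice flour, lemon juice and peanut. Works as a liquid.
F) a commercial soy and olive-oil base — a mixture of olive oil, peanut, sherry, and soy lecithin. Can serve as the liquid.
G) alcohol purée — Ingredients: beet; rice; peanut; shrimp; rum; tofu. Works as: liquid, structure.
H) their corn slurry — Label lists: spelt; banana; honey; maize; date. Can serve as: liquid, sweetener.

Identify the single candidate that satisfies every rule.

A: has milk, so not vegan — reject
B: has peanut, so not peanut-free — no
C: has tofu, so not soy-free — reject
D: has cream, so not vegan — no
E: has peanut, so not peanut-free — out
F: has peanut, so not peanut-free; has soy lecithin, so not soy-free — out
G: has shrimp, so not vegan; has peanut, so not peanut-free (and 1 more) — reject
H: honey is permitted under the vegan carve-out; nothing else excluded — OK

H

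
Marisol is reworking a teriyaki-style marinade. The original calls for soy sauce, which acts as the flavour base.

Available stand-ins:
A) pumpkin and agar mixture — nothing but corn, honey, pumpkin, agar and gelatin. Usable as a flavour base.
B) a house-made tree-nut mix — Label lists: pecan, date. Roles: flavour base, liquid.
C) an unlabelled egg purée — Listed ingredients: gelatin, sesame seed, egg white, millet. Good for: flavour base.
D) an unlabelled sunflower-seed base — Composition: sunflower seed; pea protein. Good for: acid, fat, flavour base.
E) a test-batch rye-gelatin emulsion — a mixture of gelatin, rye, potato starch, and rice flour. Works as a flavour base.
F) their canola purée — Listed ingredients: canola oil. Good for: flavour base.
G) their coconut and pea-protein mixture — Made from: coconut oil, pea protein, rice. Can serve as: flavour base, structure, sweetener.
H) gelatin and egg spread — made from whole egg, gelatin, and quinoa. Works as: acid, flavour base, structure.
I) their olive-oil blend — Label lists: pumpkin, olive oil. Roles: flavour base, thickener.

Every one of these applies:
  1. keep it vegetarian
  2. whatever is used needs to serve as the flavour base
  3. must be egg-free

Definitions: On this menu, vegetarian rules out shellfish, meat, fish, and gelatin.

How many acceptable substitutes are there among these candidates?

5

A: has gelatin, so not vegetarian — no
B: only pecan and date; none excluded — OK
C: has gelatin, so not vegetarian; has egg white, so not egg-free — reject
D: works as a flavour base, vegetarian, no egg — keep
E: has gelatin, so not vegetarian — no
F: every rule checks out — valid
G: only coconut oil, rice, and pea protein; none excluded — keep
H: has gelatin, so not vegetarian; has whole egg, so not egg-free — out
I: only olive oil and pumpkin; none excluded — OK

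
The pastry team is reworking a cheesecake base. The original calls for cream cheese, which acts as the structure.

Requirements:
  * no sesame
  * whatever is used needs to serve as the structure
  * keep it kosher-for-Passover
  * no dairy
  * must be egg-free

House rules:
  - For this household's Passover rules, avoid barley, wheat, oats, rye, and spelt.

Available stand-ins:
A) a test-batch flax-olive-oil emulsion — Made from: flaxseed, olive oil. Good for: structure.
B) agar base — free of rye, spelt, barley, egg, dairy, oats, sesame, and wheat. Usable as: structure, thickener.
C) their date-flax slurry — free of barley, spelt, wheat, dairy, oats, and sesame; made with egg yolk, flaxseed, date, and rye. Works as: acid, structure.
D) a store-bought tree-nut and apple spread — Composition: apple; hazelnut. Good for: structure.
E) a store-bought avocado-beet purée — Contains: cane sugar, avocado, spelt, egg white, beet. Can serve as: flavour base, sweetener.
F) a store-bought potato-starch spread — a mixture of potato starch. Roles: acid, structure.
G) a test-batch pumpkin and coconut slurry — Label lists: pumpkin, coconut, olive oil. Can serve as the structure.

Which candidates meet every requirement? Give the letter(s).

A: nothing on the exclusion list — OK
B: works as a structure, kosher-for-Passover, no sesame — keep
C: has rye, so not kosher-for-Passover; has egg yolk, so not egg-free — reject
D: nothing on the exclusion list — valid
E: not usable as a structure; has spelt, so not kosher-for-Passover (and 1 more) — reject
F: nothing on the exclusion list — keep
G: no dairy, no sesame — valid

A, B, D, F, G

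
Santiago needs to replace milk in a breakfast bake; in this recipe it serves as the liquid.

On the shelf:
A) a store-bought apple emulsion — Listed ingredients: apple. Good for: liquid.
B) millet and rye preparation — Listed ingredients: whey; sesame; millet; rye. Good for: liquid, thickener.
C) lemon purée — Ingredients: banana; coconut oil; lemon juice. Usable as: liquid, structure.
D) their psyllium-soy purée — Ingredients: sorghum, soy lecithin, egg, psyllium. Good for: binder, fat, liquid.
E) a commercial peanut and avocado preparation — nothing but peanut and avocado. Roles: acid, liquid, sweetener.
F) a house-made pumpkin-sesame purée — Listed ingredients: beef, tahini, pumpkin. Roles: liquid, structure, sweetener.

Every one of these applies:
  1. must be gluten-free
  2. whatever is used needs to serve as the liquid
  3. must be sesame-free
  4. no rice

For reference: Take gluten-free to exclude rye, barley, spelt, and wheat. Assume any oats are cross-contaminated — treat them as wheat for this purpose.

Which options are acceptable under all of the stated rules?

A: nothing on the exclusion list — valid
B: has rye, so not gluten-free; has sesame, so not sesame-free — out
C: works as a liquid, no sesame, no rice — OK
D: egg and soy lecithin etc. — none of it excluded — OK
E: only peanut and avocado; none excluded — valid
F: has tahini, so not sesame-free — reject

A, C, D, E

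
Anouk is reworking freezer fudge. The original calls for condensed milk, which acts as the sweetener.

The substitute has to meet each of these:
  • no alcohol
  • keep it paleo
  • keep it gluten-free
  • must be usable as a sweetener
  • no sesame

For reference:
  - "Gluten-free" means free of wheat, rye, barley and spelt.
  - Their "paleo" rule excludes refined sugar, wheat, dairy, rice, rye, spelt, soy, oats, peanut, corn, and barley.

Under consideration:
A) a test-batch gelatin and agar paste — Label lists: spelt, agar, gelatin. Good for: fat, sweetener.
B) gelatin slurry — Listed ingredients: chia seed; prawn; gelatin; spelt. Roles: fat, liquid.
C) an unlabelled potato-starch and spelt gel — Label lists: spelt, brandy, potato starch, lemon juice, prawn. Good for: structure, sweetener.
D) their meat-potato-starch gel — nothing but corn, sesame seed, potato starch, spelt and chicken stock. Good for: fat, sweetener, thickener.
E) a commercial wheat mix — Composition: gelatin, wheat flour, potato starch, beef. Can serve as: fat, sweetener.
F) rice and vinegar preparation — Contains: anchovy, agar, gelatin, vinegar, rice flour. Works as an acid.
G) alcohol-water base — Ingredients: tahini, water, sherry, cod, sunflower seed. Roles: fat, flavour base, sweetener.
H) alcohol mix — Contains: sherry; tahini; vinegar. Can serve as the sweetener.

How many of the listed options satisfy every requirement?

0

A: has spelt, so not gluten-free; has spelt, so not paleo — no
B: not usable as a sweetener; has spelt, so not gluten-free (and 1 more) — out
C: has spelt, so not gluten-free; has spelt, so not paleo (and 1 more) — reject
D: has spelt, so not gluten-free; has corn, so not paleo (and 1 more) — reject
E: has wheat flour, so not gluten-free; has wheat flour, so not paleo — no
F: not usable as a sweetener; has rice flour, so not paleo — out
G: has sherry, so not alcohol-free; has tahini, so not sesame-free — reject
H: has sherry, so not alcohol-free; has tahini, so not sesame-free — reject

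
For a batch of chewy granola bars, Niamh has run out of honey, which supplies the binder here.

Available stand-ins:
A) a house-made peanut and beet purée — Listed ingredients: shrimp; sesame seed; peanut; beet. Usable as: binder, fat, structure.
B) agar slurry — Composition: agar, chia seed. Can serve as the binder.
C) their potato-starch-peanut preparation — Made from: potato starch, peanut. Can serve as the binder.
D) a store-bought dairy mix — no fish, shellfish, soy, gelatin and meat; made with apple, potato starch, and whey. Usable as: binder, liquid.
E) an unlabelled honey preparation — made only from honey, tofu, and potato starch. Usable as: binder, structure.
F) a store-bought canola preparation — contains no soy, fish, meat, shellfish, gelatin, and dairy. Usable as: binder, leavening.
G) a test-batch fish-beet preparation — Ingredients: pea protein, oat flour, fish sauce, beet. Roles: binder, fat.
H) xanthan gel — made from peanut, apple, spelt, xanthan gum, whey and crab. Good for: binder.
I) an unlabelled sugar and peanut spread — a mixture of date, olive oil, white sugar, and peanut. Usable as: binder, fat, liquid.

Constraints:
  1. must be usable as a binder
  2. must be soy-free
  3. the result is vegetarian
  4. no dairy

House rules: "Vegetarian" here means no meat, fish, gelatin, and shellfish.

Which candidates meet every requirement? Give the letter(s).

A: has shrimp, so not vegetarian — no
B: only chia seed and agar; none excluded — keep
C: only peanut and potato starch; none excluded — valid
D: has whey, so not dairy-free — no
E: has tofu, so not soy-free — reject
F: works as a binder, no soy, no dairy — OK
G: has fish sauce, so not vegetarian — no
H: has crab, so not vegetarian; has whey, so not dairy-free — out
I: works as a binder, no dairy, no soy — keep

B, C, F, I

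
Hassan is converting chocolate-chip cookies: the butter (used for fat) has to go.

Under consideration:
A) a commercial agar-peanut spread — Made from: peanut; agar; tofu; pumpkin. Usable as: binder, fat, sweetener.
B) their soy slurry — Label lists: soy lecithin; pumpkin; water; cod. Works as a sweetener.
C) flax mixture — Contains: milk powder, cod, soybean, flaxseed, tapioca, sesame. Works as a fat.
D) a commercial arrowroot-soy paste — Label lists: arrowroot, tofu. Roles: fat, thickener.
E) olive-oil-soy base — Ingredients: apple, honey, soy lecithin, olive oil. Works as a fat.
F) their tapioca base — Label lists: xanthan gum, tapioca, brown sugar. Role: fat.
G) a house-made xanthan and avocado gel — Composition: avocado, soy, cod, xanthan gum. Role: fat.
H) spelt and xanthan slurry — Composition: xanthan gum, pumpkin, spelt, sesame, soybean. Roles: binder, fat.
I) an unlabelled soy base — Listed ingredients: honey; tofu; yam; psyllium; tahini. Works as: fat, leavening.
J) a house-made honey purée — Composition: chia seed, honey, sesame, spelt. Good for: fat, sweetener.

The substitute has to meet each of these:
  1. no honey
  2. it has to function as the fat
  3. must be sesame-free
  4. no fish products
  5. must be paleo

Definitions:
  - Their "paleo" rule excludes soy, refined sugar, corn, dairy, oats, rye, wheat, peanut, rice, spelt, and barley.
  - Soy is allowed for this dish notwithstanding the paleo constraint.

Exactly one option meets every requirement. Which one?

A: has peanut, so not paleo — reject
B: not usable as a fat; has cod, so not fish-free — no
C: has milk powder, so not paleo; has cod, so not fish-free (and 1 more) — reject
D: soy is permitted under the paleo carve-out; nothing else excluded — OK
E: has honey, so not honey-free — no
F: has brown sugar, so not paleo — no
G: has cod, so not fish-free — reject
H: has spelt, so not paleo; has sesame, so not sesame-free — reject
I: has tahini, so not sesame-free; has honey, so not honey-free — out
J: has spelt, so not paleo; has sesame, so not sesame-free (and 1 more) — reject

D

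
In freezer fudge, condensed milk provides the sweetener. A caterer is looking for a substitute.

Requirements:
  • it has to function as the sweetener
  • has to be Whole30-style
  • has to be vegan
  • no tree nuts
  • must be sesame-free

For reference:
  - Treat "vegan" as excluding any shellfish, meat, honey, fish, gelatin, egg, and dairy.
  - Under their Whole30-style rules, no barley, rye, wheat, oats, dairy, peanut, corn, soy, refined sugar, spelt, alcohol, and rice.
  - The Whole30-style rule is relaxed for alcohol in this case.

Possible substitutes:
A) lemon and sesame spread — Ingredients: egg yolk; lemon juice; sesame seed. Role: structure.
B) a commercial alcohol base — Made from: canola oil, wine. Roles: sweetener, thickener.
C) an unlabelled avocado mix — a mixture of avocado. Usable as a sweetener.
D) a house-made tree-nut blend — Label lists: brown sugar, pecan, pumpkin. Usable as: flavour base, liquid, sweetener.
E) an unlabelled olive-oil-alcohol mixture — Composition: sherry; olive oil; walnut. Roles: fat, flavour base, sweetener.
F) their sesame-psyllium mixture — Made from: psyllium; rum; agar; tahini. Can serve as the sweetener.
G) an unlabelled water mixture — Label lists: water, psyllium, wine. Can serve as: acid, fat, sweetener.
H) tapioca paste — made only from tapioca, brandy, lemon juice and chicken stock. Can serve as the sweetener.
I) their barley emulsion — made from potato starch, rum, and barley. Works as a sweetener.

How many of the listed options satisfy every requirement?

3

A: not usable as a sweetener; has egg yolk, so not vegan (and 1 more) — reject
B: alcohol is permitted under the Whole30-style carve-out; nothing else excluded — keep
C: no tree nuts, Whole30-style — OK
D: has brown sugar, so not Whole30-style; has pecan, so not tree-nut-free — reject
E: has walnut, so not tree-nut-free — no
F: has tahini, so not sesame-free — no
G: alcohol is permitted under the Whole30-style carve-out; nothing else excluded — keep
H: has chicken stock, so not vegan — out
I: has barley, so not Whole30-style — no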